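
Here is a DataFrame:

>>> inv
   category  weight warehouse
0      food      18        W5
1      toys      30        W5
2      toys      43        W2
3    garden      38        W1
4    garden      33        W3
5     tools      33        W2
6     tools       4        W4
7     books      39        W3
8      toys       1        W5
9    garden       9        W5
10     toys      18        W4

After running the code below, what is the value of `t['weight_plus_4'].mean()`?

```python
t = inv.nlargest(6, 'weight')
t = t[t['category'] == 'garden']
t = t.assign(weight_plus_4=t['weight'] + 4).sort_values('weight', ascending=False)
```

take 6 rows with largest weight:
  category  weight warehouse
2     toys      43        W2
7    books      39        W3
3   garden      38        W1
4   garden      33        W3
5    tools      33        W2
1     toys      30        W5
filter rows where category == 'garden':
  category  weight warehouse
3   garden      38        W1
4   garden      33        W3
add column weight_plus_4 = t['weight'] + 4:
  category  weight warehouse  weight_plus_4
3   garden      38        W1             42
4   garden      33        W3             37
sort by weight descending:
  category  weight warehouse  weight_plus_4
3   garden      38        W1             42
4   garden      33        W3             37
Hence 39.5.

39.5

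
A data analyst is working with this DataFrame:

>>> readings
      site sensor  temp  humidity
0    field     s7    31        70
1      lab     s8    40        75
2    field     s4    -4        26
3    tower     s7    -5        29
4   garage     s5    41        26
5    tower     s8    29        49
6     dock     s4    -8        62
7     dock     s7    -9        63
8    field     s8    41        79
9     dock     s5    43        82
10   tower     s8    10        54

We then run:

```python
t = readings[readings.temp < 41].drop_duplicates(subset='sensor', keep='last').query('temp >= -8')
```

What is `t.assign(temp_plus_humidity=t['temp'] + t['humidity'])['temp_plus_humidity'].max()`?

64

filter rows where temp < 41:
     site sensor  temp  humidity
0   field     s7    31        70
1     lab     s8    40        75
2   field     s4    -4        26
3   tower     s7    -5        29
5   tower     s8    29        49
6    dock     s4    -8        62
7    dock     s7    -9        63
10  tower     s8    10        54
drop duplicate sensor (keep=last):
     site sensor  temp  humidity
6    dock     s4    -8        62
7    dock     s7    -9        63
10  tower     s8    10        54
filter rows where temp >= -8:
     site sensor  temp  humidity
6    dock     s4    -8        62
10  tower     s8    10        54
add column temp_plus_humidity = t['temp'] + t['humidity']:
     site sensor  temp  humidity  temp_plus_humidity
6    dock     s4    -8        62                  54
10  tower     s8    10        54                  64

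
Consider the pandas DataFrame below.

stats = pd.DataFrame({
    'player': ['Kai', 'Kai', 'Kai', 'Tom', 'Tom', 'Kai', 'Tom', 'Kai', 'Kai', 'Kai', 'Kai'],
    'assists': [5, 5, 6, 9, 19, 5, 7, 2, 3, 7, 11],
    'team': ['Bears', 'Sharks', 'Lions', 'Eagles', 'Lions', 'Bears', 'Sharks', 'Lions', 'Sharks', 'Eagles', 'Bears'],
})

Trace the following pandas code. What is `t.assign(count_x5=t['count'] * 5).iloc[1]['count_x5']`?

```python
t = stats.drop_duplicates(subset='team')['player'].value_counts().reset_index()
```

drop duplicate team (keep=first):
  player  assists    team
0    Kai        5   Bears
1    Kai        5  Sharks
2    Kai        6   Lions
3    Tom        9  Eagles
value_counts of player:
player
Kai    3
Tom    1
Name: count, dtype: int64
reset_index():
  player  count
0    Kai      3
1    Tom      1
add column count_x5 = t['count'] * 5:
  player  count  count_x5
0    Kai      3        15
1    Tom      1         5
Reading off the value at position 1, column 'count_x5', we get 5.

5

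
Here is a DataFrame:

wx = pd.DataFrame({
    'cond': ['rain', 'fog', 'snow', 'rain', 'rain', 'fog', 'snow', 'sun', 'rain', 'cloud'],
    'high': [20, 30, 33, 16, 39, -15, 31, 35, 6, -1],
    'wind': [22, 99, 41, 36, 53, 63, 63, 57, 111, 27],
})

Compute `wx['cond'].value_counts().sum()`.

10

value_counts of cond:
cond
rain     4
fog      2
snow     2
sun      1
cloud    1
Name: count, dtype: int64
Finally, sum of the resulting series = 10.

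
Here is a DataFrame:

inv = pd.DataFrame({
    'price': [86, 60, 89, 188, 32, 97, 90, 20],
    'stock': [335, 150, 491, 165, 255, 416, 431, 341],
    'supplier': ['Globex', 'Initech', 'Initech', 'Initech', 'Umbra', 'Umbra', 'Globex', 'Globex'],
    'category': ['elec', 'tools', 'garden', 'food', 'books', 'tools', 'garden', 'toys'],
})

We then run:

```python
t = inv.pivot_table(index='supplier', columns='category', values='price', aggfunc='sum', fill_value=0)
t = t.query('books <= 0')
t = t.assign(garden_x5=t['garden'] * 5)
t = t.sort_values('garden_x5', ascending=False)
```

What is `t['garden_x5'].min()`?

445

pivot: rows=supplier, cols=category, sum(price):
category  books  elec  food  garden  tools  toys
supplier                                        
Globex        0    86     0      90      0    20
Initech       0     0   188      89     60     0
Umbra        32     0     0       0     97     0
filter rows where books <= 0:
category  books  elec  food  garden  tools  toys
supplier                                        
Globex        0    86     0      90      0    20
Initech       0     0   188      89     60     0
add column garden_x5 = t['garden'] * 5:
category  books  elec  food  garden  tools  toys  garden_x5
supplier                                                   
Globex        0    86     0      90      0    20        450
Initech       0     0   188      89     60     0        445
sort by garden_x5 descending:
category  books  elec  food  garden  tools  toys  garden_x5
supplier                                                   
Globex        0    86     0      90      0    20        450
Initech       0     0   188      89     60     0        445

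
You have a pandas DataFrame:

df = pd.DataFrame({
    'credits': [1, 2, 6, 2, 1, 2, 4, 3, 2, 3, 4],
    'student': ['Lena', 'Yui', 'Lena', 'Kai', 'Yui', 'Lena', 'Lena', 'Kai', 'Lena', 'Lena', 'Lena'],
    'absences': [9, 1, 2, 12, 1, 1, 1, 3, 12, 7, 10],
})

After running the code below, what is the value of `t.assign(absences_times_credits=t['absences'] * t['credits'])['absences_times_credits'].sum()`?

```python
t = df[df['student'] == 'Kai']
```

33

filter rows where student == 'Kai':
   credits student  absences
3        2     Kai        12
7        3     Kai         3
add column absences_times_credits = t['absences'] * t['credits']:
   credits student  absences  absences_times_credits
3        2     Kai        12                      24
7        3     Kai         3                       9
Finally, sum of column 'absences_times_credits' = 33.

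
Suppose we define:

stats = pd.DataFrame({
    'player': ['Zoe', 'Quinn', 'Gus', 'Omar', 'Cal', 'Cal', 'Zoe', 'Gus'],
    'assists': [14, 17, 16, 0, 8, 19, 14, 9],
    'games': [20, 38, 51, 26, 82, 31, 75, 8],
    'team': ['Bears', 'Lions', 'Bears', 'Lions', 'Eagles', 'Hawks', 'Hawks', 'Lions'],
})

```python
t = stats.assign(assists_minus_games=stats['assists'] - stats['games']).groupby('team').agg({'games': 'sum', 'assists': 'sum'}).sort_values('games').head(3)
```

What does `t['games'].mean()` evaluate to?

add column assists_minus_games = stats['assists'] - stats['games']:
  player  assists  games    team  assists_minus_games
0    Zoe       14     20   Bears                   -6
1  Quinn       17     38   Lions                  -21
2    Gus       16     51   Bears                  -35
3   Omar        0     26   Lions                  -26
4    Cal        8     82  Eagles                  -74
5    Cal       19     31   Hawks                  -12
6    Zoe       14     75   Hawks                  -61
7    Gus        9      8   Lions                    1
group by team: sum(games), sum(assists):
        games  assists
team                  
Bears      71       30
Eagles     82        8
Hawks     106       33
Lions      72       26
sort by games:
        games  assists
team                  
Bears      71       30
Lions      72       26
Eagles     82        8
Hawks     106       33
take first 3 rows:
        games  assists
team                  
Bears      71       30
Lions      72       26
Eagles     82        8
mean of column 'games' → 75.0

75.0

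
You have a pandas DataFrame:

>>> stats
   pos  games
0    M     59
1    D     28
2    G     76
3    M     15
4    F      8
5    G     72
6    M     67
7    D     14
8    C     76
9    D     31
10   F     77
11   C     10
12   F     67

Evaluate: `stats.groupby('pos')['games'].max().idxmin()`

D

group by pos, max of games:
pos
C    76
D    31
F    77
G    76
M    67
Name: games, dtype: int64
The label with the smallest value is D.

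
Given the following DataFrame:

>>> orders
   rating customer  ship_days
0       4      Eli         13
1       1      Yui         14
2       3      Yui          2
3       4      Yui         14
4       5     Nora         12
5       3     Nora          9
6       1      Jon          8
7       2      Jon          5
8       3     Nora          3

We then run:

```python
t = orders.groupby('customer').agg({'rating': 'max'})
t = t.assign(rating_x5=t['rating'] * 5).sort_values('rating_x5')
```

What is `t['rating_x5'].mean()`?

group by customer, max of rating:
          rating
customer        
Eli            4
Jon            2
Nora           5
Yui            4
add column rating_x5 = t['rating'] * 5:
          rating  rating_x5
customer                   
Eli            4         20
Jon            2         10
Nora           5         25
Yui            4         20
sort by rating_x5:
          rating  rating_x5
customer                   
Jon            2         10
Eli            4         20
Yui            4         20
Nora           5         25
Taking the mean of column 'rating_x5' gives 18.75.

18.75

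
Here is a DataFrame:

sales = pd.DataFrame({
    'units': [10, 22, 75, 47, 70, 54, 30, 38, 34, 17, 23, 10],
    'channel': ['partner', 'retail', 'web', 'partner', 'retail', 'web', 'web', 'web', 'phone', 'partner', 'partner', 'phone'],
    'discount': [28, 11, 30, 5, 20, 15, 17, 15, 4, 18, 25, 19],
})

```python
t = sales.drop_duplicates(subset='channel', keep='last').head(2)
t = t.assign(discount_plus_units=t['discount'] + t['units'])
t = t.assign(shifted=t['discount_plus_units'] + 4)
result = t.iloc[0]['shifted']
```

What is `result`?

94

drop duplicate channel (keep=last):
    units  channel  discount
4      70   retail        20
7      38      web        15
10     23  partner        25
11     10    phone        19
take first 2 rows:
   units channel  discount
4     70  retail        20
7     38     web        15
add column discount_plus_units = t['discount'] + t['units']:
   units channel  discount  discount_plus_units
4     70  retail        20                   90
7     38     web        15                   53
add column shifted = t['discount_plus_units'] + 4:
   units channel  discount  discount_plus_units  shifted
4     70  retail        20                   90       94
7     38     web        15                   53       57
So iloc[0]['shifted'] = 94.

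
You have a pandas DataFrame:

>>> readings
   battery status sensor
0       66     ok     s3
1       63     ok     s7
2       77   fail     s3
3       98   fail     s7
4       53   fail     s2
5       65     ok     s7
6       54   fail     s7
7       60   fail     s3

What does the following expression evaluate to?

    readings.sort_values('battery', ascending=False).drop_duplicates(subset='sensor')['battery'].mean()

76.0

sort by battery descending:
   battery status sensor
3       98   fail     s7
2       77   fail     s3
0       66     ok     s3
5       65     ok     s7
1       63     ok     s7
7       60   fail     s3
6       54   fail     s7
4       53   fail     s2
drop duplicate sensor (keep=first):
   battery status sensor
3       98   fail     s7
2       77   fail     s3
4       53   fail     s2
Hence 76.0.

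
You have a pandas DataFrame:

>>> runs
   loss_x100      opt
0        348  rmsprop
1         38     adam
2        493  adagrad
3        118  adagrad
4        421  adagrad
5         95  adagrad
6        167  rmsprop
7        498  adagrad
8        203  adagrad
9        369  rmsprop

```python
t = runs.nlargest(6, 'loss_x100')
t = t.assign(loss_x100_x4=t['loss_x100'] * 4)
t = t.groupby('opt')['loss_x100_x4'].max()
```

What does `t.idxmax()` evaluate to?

adagrad

take 6 rows with largest loss_x100:
   loss_x100      opt
7        498  adagrad
2        493  adagrad
4        421  adagrad
9        369  rmsprop
0        348  rmsprop
8        203  adagrad
add column loss_x100_x4 = t['loss_x100'] * 4:
   loss_x100      opt  loss_x100_x4
7        498  adagrad          1992
2        493  adagrad          1972
4        421  adagrad          1684
9        369  rmsprop          1476
0        348  rmsprop          1392
8        203  adagrad           812
group by opt, max of loss_x100_x4:
opt
adagrad    1992
rmsprop    1476
Name: loss_x100_x4, dtype: int64
Then the label with the largest value: adagrad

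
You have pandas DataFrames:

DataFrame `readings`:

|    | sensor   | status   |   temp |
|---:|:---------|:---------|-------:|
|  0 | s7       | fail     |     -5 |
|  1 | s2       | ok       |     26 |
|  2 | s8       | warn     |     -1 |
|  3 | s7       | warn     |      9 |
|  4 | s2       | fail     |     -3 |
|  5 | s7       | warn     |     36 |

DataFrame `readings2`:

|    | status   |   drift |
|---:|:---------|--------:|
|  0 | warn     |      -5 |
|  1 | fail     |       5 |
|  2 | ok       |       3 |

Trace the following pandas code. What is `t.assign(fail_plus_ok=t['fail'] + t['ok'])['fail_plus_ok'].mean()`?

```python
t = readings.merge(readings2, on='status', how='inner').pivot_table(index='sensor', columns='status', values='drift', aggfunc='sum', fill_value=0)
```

4.33333333333

merge on 'status' (how='inner') → 6 rows:
  sensor status  temp  drift
0     s7   fail    -5      5
1     s2     ok    26      3
2     s8   warn    -1     -5
3     s7   warn     9     -5
4     s2   fail    -3      5
5     s7   warn    36     -5
pivot: rows=sensor, cols=status, sum(drift):
status  fail  ok  warn
sensor                
s2         5   3     0
s7         5   0   -10
s8         0   0    -5
add column fail_plus_ok = t['fail'] + t['ok']:
status  fail  ok  warn  fail_plus_ok
sensor                              
s2         5   3     0             8
s7         5   0   -10             5
s8         0   0    -5             0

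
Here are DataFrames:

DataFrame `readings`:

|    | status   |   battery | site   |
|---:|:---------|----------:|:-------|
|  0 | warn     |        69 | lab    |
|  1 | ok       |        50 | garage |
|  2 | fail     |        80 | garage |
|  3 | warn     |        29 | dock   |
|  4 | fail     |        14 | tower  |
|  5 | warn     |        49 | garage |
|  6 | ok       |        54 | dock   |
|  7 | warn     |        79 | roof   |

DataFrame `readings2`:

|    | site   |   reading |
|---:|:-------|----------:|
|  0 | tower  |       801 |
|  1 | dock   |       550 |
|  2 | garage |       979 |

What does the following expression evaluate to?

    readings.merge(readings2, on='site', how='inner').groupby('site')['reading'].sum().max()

2937

merge on 'site' (how='inner') → 6 rows:
  status  battery    site  reading
0     ok       50  garage      979
1   fail       80  garage      979
2   warn       29    dock      550
3   fail       14   tower      801
4   warn       49  garage      979
5     ok       54    dock      550
group by site, sum of reading:
site
dock      1100
garage    2937
tower      801
Name: reading, dtype: int64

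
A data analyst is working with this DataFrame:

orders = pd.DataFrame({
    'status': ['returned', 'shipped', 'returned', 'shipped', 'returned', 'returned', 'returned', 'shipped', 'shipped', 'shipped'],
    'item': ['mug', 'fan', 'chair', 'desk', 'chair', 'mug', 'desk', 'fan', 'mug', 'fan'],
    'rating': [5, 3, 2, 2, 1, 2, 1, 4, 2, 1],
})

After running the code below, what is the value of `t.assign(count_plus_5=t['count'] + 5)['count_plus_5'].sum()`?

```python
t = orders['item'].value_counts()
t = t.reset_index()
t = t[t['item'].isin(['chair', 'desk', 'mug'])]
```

value_counts of item:
item
mug      3
fan      3
chair    2
desk     2
Name: count, dtype: int64
reset_index():
    item  count
0    mug      3
1    fan      3
2  chair      2
3   desk      2
filter rows where item in ['chair', 'desk', 'mug']:
    item  count
0    mug      3
2  chair      2
3   desk      2
add column count_plus_5 = t['count'] + 5:
    item  count  count_plus_5
0    mug      3             8
2  chair      2             7
3   desk      2             7
Then the sum of column 'count_plus_5': 22

22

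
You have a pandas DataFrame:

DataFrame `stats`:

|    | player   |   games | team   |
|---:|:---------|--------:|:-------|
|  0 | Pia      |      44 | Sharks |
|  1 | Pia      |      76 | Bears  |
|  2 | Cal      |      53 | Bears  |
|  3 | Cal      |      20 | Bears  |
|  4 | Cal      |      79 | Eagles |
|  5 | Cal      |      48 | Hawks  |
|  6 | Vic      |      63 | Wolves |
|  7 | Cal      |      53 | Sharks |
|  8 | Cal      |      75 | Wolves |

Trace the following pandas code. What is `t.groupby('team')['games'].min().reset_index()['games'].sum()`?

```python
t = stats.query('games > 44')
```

296

filter rows where games > 44:
  player  games    team
1    Pia     76   Bears
2    Cal     53   Bears
4    Cal     79  Eagles
5    Cal     48   Hawks
6    Vic     63  Wolves
7    Cal     53  Sharks
8    Cal     75  Wolves
group by team, min of games:
team
Bears     53
Eagles    79
Hawks     48
Sharks    53
Wolves    63
Name: games, dtype: int64
reset_index():
     team  games
0   Bears     53
1  Eagles     79
2   Hawks     48
3  Sharks     53
4  Wolves     63
The sum of column 'games' is 296.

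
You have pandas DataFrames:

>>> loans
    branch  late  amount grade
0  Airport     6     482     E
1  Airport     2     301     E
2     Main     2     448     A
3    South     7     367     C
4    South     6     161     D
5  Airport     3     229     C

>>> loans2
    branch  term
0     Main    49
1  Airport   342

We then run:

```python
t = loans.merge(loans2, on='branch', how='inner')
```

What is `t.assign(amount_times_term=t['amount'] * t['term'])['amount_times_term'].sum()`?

merge on 'branch' (how='inner') → 4 rows:
    branch  late  amount grade  term
0  Airport     6     482     E   342
1  Airport     2     301     E   342
2     Main     2     448     A    49
3  Airport     3     229     C   342
add column amount_times_term = t['amount'] * t['term']:
    branch  late  amount grade  term  amount_times_term
0  Airport     6     482     E   342             164844
1  Airport     2     301     E   342             102942
2     Main     2     448     A    49              21952
3  Airport     3     229     C   342              78318

368056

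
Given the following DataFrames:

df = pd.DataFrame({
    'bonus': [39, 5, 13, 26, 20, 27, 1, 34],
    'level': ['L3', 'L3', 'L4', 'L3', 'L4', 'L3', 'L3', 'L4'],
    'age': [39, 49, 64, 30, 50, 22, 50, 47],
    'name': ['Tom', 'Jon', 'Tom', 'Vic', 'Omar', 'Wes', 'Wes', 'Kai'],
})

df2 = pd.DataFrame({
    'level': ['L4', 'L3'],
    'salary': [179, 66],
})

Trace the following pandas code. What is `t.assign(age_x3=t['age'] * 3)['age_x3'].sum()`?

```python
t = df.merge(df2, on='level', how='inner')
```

merge on 'level' (how='inner') → 8 rows:
   bonus level  age  name  salary
0     39    L3   39   Tom      66
1      5    L3   49   Jon      66
2     13    L4   64   Tom     179
3     26    L3   30   Vic      66
4     20    L4   50  Omar     179
5     27    L3   22   Wes      66
6      1    L3   50   Wes      66
7     34    L4   47   Kai     179
add column age_x3 = t['age'] * 3:
   bonus level  age  name  salary  age_x3
0     39    L3   39   Tom      66     117
1      5    L3   49   Jon      66     147
2     13    L4   64   Tom     179     192
3     26    L3   30   Vic      66      90
4     20    L4   50  Omar     179     150
5     27    L3   22   Wes      66      66
6      1    L3   50   Wes      66     150
7     34    L4   47   Kai     179     141

1053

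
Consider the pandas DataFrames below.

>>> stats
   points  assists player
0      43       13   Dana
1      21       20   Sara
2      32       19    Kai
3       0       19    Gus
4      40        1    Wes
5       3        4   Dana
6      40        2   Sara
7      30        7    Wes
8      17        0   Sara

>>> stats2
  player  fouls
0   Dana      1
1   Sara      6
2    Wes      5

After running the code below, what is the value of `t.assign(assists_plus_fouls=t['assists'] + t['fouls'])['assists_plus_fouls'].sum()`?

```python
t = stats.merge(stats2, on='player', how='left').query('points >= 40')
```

28.0

merge on 'player' (how='left') → 9 rows:
   points  assists player  fouls
0      43       13   Dana    1.0
1      21       20   Sara    6.0
2      32       19    Kai    NaN
3       0       19    Gus    NaN
4      40        1    Wes    5.0
5       3        4   Dana    1.0
6      40        2   Sara    6.0
7      30        7    Wes    5.0
8      17        0   Sara    6.0
filter rows where points >= 40:
   points  assists player  fouls
0      43       13   Dana    1.0
4      40        1    Wes    5.0
6      40        2   Sara    6.0
add column assists_plus_fouls = t['assists'] + t['fouls']:
   points  assists player  fouls  assists_plus_fouls
0      43       13   Dana    1.0                14.0
4      40        1    Wes    5.0                 6.0
6      40        2   Sara    6.0                 8.0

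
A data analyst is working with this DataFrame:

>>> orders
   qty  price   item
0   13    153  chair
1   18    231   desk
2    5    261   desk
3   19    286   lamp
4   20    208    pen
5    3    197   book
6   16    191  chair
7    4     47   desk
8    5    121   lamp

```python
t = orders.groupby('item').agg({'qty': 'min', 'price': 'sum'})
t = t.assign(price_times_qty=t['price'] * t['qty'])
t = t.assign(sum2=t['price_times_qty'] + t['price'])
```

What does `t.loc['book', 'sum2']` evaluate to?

group by item: min(qty), sum(price):
       qty  price
item             
book     3    197
chair   13    344
desk     4    539
lamp     5    407
pen     20    208
add column price_times_qty = t['price'] * t['qty']:
       qty  price  price_times_qty
item                              
book     3    197              591
chair   13    344             4472
desk     4    539             2156
lamp     5    407             2035
pen     20    208             4160
add column sum2 = t['price_times_qty'] + t['price']:
       qty  price  price_times_qty  sum2
item                                    
book     3    197              591   788
chair   13    344             4472  4816
desk     4    539             2156  2695
lamp     5    407             2035  2442
pen     20    208             4160  4368
So loc['book', 'sum2'] = 788.

788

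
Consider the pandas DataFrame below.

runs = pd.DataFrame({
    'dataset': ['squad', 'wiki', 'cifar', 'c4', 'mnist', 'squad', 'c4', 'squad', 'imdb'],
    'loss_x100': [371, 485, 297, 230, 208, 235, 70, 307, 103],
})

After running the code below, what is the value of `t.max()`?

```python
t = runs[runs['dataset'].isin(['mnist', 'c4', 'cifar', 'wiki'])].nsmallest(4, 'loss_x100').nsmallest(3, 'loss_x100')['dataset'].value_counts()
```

2

filter rows where dataset in ['mnist', 'c4', 'cifar', 'wiki']:
  dataset  loss_x100
1    wiki        485
2   cifar        297
3      c4        230
4   mnist        208
6      c4         70
take 4 rows with smallest loss_x100:
  dataset  loss_x100
6      c4         70
4   mnist        208
3      c4        230
2   cifar        297
take 3 rows with smallest loss_x100:
  dataset  loss_x100
6      c4         70
4   mnist        208
3      c4        230
value_counts of dataset:
dataset
c4       2
mnist    1
Name: count, dtype: int64
The max of the resulting series is 2.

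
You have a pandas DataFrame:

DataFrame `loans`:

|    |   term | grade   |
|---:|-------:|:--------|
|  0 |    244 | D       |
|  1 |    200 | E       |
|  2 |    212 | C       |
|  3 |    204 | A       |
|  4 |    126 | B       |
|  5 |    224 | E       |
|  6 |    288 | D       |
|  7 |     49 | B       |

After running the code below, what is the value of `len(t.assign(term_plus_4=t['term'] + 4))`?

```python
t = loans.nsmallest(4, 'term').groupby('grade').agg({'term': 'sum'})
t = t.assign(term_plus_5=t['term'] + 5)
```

3

take 4 rows with smallest term:
   term grade
7    49     B
4   126     B
1   200     E
3   204     A
group by grade, sum of term:
       term
grade      
A       204
B       175
E       200
add column term_plus_5 = t['term'] + 5:
       term  term_plus_5
grade                   
A       204          209
B       175          180
E       200          205
add column term_plus_4 = t['term'] + 4:
       term  term_plus_5  term_plus_4
grade                                
A       204          209          208
B       175          180          179
E       200          205          204
Reading off the number of rows, we get 3.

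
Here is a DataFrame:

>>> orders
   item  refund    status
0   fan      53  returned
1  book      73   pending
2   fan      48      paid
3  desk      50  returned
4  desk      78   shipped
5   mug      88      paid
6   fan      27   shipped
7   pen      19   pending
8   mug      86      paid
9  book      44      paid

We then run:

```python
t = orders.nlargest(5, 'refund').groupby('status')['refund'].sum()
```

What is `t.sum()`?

378

take 5 rows with largest refund:
   item  refund    status
5   mug      88      paid
8   mug      86      paid
4  desk      78   shipped
1  book      73   pending
0   fan      53  returned
group by status, sum of refund:
status
paid        174
pending      73
returned     53
shipped      78
Name: refund, dtype: int64
Then the sum of the resulting series: 378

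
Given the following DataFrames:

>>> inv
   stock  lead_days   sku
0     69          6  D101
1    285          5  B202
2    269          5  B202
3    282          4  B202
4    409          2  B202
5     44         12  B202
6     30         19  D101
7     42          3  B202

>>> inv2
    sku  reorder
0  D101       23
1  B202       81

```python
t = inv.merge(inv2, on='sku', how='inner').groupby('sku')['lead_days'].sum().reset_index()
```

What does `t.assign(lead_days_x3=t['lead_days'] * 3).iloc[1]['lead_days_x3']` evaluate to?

75

merge on 'sku' (how='inner') → 8 rows:
   stock  lead_days   sku  reorder
0     69          6  D101       23
1    285          5  B202       81
2    269          5  B202       81
3    282          4  B202       81
4    409          2  B202       81
5     44         12  B202       81
6     30         19  D101       23
7     42          3  B202       81
group by sku, sum of lead_days:
sku
B202    31
D101    25
Name: lead_days, dtype: int64
reset_index():
    sku  lead_days
0  B202         31
1  D101         25
add column lead_days_x3 = t['lead_days'] * 3:
    sku  lead_days  lead_days_x3
0  B202         31            93
1  D101         25            75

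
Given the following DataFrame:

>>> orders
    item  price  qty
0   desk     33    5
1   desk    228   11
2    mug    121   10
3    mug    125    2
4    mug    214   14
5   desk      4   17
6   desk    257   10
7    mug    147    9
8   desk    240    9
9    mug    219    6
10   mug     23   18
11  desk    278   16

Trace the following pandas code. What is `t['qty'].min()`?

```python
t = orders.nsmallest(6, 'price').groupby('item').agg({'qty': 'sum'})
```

22

take 6 rows with smallest price:
    item  price  qty
5   desk      4   17
10   mug     23   18
0   desk     33    5
2    mug    121   10
3    mug    125    2
7    mug    147    9
group by item, sum of qty:
      qty
item     
desk   22
mug    39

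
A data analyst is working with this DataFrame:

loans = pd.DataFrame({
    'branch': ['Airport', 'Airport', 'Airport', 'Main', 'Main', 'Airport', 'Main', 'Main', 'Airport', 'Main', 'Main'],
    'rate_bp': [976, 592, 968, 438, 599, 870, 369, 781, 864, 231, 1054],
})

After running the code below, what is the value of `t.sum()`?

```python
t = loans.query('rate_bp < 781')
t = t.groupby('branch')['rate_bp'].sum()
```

2229

filter rows where rate_bp < 781:
    branch  rate_bp
1  Airport      592
3     Main      438
4     Main      599
6     Main      369
9     Main      231
group by branch, sum of rate_bp:
branch
Airport     592
Main       1637
Name: rate_bp, dtype: int64
So sum() = 2229.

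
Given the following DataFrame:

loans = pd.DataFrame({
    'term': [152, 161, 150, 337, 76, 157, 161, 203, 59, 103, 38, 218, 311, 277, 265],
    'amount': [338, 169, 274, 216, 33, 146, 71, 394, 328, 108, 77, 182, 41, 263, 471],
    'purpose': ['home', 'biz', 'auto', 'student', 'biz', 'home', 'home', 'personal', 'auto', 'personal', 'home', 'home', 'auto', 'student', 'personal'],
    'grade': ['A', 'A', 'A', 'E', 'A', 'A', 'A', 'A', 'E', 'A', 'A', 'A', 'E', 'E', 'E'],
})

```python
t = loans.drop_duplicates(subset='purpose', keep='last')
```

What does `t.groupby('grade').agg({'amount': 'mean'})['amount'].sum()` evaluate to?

drop duplicate purpose (keep=last):
    term  amount   purpose grade
4     76      33       biz     A
11   218     182      home     A
12   311      41      auto     E
13   277     263   student     E
14   265     471  personal     E
group by grade, mean of amount:
           amount
grade            
A      107.500000
E      258.333333
So sum() = 365.833333333.

365.833333333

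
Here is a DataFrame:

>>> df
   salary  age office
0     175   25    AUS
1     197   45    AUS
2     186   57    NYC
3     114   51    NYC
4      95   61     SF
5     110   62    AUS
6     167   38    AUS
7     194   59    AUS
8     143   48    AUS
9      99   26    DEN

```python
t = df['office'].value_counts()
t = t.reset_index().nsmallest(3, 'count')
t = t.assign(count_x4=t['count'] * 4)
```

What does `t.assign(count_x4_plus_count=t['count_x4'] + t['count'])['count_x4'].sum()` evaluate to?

value_counts of office:
office
AUS    6
NYC    2
SF     1
DEN    1
Name: count, dtype: int64
reset_index():
  office  count
0    AUS      6
1    NYC      2
2     SF      1
3    DEN      1
take 3 rows with smallest count:
  office  count
2     SF      1
3    DEN      1
1    NYC      2
add column count_x4 = t['count'] * 4:
  office  count  count_x4
2     SF      1         4
3    DEN      1         4
1    NYC      2         8
add column count_x4_plus_count = t['count_x4'] + t['count']:
  office  count  count_x4  count_x4_plus_count
2     SF      1         4                    5
3    DEN      1         4                    5
1    NYC      2         8                   10
sum of column 'count_x4' → 16

16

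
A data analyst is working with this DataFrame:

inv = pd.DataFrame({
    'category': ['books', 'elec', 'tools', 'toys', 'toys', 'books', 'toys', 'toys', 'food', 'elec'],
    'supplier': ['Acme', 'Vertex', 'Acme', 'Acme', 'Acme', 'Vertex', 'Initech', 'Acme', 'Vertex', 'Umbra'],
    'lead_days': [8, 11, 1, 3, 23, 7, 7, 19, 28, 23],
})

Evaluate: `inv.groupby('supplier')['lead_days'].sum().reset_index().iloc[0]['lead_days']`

group by supplier, sum of lead_days:
supplier
Acme       54
Initech     7
Umbra      23
Vertex     46
Name: lead_days, dtype: int64
reset_index():
  supplier  lead_days
0     Acme         54
1  Initech          7
2    Umbra         23
3   Vertex         46
Reading off the value at position 0, column 'lead_days', we get 54.

54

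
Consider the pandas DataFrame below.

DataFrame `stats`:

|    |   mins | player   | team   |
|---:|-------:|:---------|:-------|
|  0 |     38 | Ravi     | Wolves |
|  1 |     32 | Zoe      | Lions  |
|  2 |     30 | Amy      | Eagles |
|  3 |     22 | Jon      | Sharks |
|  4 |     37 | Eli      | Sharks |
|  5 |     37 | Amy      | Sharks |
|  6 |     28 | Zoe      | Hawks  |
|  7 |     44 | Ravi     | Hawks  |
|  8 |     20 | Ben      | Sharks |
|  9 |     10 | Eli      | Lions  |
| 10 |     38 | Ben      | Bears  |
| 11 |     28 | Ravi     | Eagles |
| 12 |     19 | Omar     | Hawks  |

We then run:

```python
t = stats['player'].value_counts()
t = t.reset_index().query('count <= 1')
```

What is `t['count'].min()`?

value_counts of player:
player
Ravi    3
Zoe     2
Amy     2
Eli     2
Ben     2
Jon     1
Omar    1
Name: count, dtype: int64
reset_index():
  player  count
0   Ravi      3
1    Zoe      2
2    Amy      2
3    Eli      2
4    Ben      2
5    Jon      1
6   Omar      1
filter rows where count <= 1:
  player  count
5    Jon      1
6   Omar      1
The min of column 'count' is 1.

1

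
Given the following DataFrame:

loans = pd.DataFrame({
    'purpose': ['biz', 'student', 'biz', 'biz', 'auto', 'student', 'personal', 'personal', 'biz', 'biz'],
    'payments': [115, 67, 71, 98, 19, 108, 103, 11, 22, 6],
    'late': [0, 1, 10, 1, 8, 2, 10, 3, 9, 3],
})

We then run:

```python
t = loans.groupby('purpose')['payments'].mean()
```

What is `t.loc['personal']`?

group by purpose, mean of payments:
purpose
auto        19.0
biz         62.4
personal    57.0
student     87.5
Name: payments, dtype: float64
value at index 'personal' → 57.0

57.0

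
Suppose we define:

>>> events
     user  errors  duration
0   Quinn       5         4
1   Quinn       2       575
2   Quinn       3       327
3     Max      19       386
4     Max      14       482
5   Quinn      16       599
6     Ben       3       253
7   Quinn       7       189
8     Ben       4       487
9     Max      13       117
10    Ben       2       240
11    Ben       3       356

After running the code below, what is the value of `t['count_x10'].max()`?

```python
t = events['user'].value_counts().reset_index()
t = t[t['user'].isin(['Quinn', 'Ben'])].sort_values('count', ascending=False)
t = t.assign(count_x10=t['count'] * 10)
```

50

value_counts of user:
user
Quinn    5
Ben      4
Max      3
Name: count, dtype: int64
reset_index():
    user  count
0  Quinn      5
1    Ben      4
2    Max      3
filter rows where user in ['Quinn', 'Ben']:
    user  count
0  Quinn      5
1    Ben      4
sort by count descending:
    user  count
0  Quinn      5
1    Ben      4
add column count_x10 = t['count'] * 10:
    user  count  count_x10
0  Quinn      5         50
1    Ben      4         40
max of column 'count_x10' → 50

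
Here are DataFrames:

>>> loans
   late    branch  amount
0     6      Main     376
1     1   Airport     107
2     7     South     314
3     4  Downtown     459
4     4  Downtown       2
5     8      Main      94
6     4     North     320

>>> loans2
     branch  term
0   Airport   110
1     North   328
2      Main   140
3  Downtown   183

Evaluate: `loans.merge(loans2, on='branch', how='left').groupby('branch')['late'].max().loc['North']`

merge on 'branch' (how='left') → 7 rows:
   late    branch  amount   term
0     6      Main     376  140.0
1     1   Airport     107  110.0
2     7     South     314    NaN
3     4  Downtown     459  183.0
4     4  Downtown       2  183.0
5     8      Main      94  140.0
6     4     North     320  328.0
group by branch, max of late:
branch
Airport     1
Downtown    4
Main        8
North       4
South       7
Name: late, dtype: int64
Reading off the value at index 'North', we get 4.

4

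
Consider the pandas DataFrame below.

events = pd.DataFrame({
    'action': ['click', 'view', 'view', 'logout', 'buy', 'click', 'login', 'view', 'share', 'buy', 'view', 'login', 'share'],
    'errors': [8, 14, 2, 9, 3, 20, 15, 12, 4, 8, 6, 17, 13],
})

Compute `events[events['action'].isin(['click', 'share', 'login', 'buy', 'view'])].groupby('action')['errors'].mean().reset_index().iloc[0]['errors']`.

filter rows where action in ['click', 'share', 'login', 'buy', 'view']:
   action  errors
0   click       8
1    view      14
2    view       2
4     buy       3
5   click      20
6   login      15
7    view      12
8   share       4
9     buy       8
10   view       6
11  login      17
12  share      13
group by action, mean of errors:
action
buy       5.5
click    14.0
login    16.0
share     8.5
view      8.5
Name: errors, dtype: float64
reset_index():
  action  errors
0    buy     5.5
1  click    14.0
2  login    16.0
3  share     8.5
4   view     8.5

5.5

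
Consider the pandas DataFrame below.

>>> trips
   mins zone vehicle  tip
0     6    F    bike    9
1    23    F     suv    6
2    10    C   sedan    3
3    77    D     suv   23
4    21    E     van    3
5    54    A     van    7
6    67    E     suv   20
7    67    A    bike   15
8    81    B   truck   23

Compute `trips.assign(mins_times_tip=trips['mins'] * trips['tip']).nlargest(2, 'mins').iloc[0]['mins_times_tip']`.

add column mins_times_tip = trips['mins'] * trips['tip']:
   mins zone vehicle  tip  mins_times_tip
0     6    F    bike    9              54
1    23    F     suv    6             138
2    10    C   sedan    3              30
3    77    D     suv   23            1771
4    21    E     van    3              63
5    54    A     van    7             378
6    67    E     suv   20            1340
7    67    A    bike   15            1005
8    81    B   truck   23            1863
take 2 rows with largest mins:
   mins zone vehicle  tip  mins_times_tip
8    81    B   truck   23            1863
3    77    D     suv   23            1771

1863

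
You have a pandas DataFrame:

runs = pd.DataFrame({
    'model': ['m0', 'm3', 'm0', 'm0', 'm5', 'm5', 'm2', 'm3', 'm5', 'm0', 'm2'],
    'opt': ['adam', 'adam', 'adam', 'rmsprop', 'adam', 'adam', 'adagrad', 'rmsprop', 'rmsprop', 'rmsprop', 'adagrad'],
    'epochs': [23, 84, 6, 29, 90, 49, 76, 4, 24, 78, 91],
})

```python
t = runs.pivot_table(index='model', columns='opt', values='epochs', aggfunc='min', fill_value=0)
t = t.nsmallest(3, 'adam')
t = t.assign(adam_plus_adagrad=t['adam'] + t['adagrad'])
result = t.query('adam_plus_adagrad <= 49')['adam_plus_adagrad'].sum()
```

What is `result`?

pivot: rows=model, cols=opt, min(epochs):
opt    adagrad  adam  rmsprop
model                        
m0           0     6       29
m2          76     0        0
m3           0    84        4
m5           0    49       24
take 3 rows with smallest adam:
opt    adagrad  adam  rmsprop
model                        
m2          76     0        0
m0           0     6       29
m5           0    49       24
add column adam_plus_adagrad = t['adam'] + t['adagrad']:
opt    adagrad  adam  rmsprop  adam_plus_adagrad
model                                           
m2          76     0        0                 76
m0           0     6       29                  6
m5           0    49       24                 49
filter rows where adam_plus_adagrad <= 49:
opt    adagrad  adam  rmsprop  adam_plus_adagrad
model                                           
m0           0     6       29                  6
m5           0    49       24                 49
Taking the sum of column 'adam_plus_adagrad' gives 55.

55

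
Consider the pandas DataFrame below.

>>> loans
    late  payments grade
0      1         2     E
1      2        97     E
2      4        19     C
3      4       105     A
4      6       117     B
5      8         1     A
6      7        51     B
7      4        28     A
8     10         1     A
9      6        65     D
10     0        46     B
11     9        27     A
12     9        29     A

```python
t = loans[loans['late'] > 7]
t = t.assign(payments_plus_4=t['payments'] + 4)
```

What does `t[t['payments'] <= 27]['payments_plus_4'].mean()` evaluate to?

filter rows where late > 7:
    late  payments grade
5      8         1     A
8     10         1     A
11     9        27     A
12     9        29     A
add column payments_plus_4 = t['payments'] + 4:
    late  payments grade  payments_plus_4
5      8         1     A                5
8     10         1     A                5
11     9        27     A               31
12     9        29     A               33
filter rows where payments <= 27:
    late  payments grade  payments_plus_4
5      8         1     A                5
8     10         1     A                5
11     9        27     A               31

13.6666666667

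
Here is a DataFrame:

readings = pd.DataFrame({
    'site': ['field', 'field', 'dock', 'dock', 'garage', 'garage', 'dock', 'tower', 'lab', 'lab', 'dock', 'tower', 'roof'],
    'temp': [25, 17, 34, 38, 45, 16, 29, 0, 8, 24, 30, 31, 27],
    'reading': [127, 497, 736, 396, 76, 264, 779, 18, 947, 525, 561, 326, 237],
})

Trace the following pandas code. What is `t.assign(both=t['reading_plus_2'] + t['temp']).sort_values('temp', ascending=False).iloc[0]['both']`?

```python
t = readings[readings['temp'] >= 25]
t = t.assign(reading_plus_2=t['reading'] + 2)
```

123

filter rows where temp >= 25:
      site  temp  reading
0    field    25      127
2     dock    34      736
3     dock    38      396
4   garage    45       76
6     dock    29      779
10    dock    30      561
11   tower    31      326
12    roof    27      237
add column reading_plus_2 = t['reading'] + 2:
      site  temp  reading  reading_plus_2
0    field    25      127             129
2     dock    34      736             738
3     dock    38      396             398
4   garage    45       76              78
6     dock    29      779             781
10    dock    30      561             563
11   tower    31      326             328
12    roof    27      237             239
add column both = t['reading_plus_2'] + t['temp']:
      site  temp  reading  reading_plus_2  both
0    field    25      127             129   154
2     dock    34      736             738   772
3     dock    38      396             398   436
4   garage    45       76              78   123
6     dock    29      779             781   810
10    dock    30      561             563   593
11   tower    31      326             328   359
12    roof    27      237             239   266
sort by temp descending:
      site  temp  reading  reading_plus_2  both
4   garage    45       76              78   123
3     dock    38      396             398   436
2     dock    34      736             738   772
11   tower    31      326             328   359
10    dock    30      561             563   593
6     dock    29      779             781   810
12    roof    27      237             239   266
0    field    25      127             129   154
value at position 0, column 'both' → 123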